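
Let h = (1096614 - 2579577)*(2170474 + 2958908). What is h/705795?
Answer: -2535561239622/235265 ≈ -1.0777e+7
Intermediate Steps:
h = -7606683718866 (h = -1482963*5129382 = -7606683718866)
h/705795 = -7606683718866/705795 = -7606683718866*1/705795 = -2535561239622/235265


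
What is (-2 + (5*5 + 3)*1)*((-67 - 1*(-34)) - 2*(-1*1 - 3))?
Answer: -650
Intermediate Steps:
(-2 + (5*5 + 3)*1)*((-67 - 1*(-34)) - 2*(-1*1 - 3)) = (-2 + (25 + 3)*1)*((-67 + 34) - 2*(-1 - 3)) = (-2 + 28*1)*(-33 - 2*(-4)) = (-2 + 28)*(-33 + 8) = 26*(-25) = -650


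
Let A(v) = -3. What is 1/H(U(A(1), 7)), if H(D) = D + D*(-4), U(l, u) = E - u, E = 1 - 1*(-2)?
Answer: 1/12 ≈ 0.083333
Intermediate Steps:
E = 3 (E = 1 + 2 = 3)
U(l, u) = 3 - u
H(D) = -3*D (H(D) = D - 4*D = -3*D)
1/H(U(A(1), 7)) = 1/(-3*(3 - 1*7)) = 1/(-3*(3 - 7)) = 1/(-3*(-4)) = 1/12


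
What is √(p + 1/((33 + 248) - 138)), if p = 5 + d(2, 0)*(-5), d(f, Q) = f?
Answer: I*√102102/143 ≈ 2.2345*I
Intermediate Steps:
p = -5 (p = 5 + 2*(-5) = 5 - 10 = -5)
√(p + 1/((33 + 248) - 138)) = √(-5 + 1/((33 + 248) - 138)) = √(-5 + 1/(281 - 138)) = √(-5 + 1/143) = √(-714/143) = I*√102102/143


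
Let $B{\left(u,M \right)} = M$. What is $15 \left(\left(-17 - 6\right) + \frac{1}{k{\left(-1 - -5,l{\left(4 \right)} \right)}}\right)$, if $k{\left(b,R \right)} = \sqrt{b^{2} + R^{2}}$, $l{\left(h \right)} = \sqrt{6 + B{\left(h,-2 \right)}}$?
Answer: $-345 + \frac{3 \sqrt{5}}{2} \approx -341.65$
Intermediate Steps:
$l{\left(h \right)} = 2$ ($l{\left(h \right)} = \sqrt{6 - 2} = \sqrt{4} = 2$)
$k{\left(b,R \right)} = \sqrt{R^{2} + b^{2}}$
$15 \left(\left(-17 - 6\right) + \frac{1}{k{\left(-1 - -5,l{\left(4 \right)} \right)}}\right) = 15 \left(\left(-17 - 6\right) + \frac{1}{\sqrt{2^{2} + \left(-1 - -5\right)^{2}}}\right) = 15 \left(-23 + \frac{1}{\sqrt{4 + \left(-1 + 5\right)^{2}}}\right) = 15 \left(-23 + \frac{1}{\sqrt{4 + 4^{2}}}\right) = 15 \left(-23 + \frac{1}{\sqrt{4 + 16}}\right) = 15 \left(-23 + \frac{1}{\sqrt{20}}\right) = 15 \left(-23 + \frac{1}{2 \sqrt{5}}\right) = 15 \left(-23 + \frac{\sqrt{5}}{10}\right) = -345 + \frac{3 \sqrt{5}}{2}$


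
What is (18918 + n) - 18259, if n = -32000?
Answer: -31341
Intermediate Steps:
(18918 + n) - 18259 = (18918 - 32000) - 18259 = -13082 - 18259 = -31341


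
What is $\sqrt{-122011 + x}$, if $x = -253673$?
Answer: $2 i \sqrt{93921} \approx 612.93 i$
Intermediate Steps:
$\sqrt{-122011 + x} = \sqrt{-122011 - 253673} = \sqrt{-375684} = 2 i \sqrt{93921}$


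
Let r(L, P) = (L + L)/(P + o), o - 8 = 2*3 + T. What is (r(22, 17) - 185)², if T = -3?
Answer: 1648656/49 ≈ 33646.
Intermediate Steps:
o = 11 (o = 8 + (2*3 - 3) = 8 + (6 - 3) = 8 + 3 = 11)
r(L, P) = 2*L/(11 + P) (r(L, P) = (L + L)/(P + 11) = (2*L)/(11 + P) = 2*L/(11 + P))
(r(22, 17) - 185)² = (2*22/(11 + 17) - 185)² = (2*22/28 - 185)² = (2*22*(1/28) - 185)² = (11/7 - 185)² = (-1284/7)² = 1648656/49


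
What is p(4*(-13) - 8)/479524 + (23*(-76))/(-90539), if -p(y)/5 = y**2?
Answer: -197873512/10853905859 ≈ -0.018231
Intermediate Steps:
p(y) = -5*y**2
p(4*(-13) - 8)/479524 + (23*(-76))/(-90539) = -5*(4*(-13) - 8)**2/479524 + (23*(-76))/(-90539) = -5*(-52 - 8)**2*(1/479524) - 1748*(-1/90539) = -5*(-60)**2*(1/479524) + 1748/90539 = -5*3600*(1/479524) + 1748/90539 = -18000*1/479524 + 1748/90539 = -4500/119881 + 1748/90539 = -197873512/10853905859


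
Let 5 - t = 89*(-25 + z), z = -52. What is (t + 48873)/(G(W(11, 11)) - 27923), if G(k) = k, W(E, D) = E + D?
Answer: -55731/27901 ≈ -1.9975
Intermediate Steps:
W(E, D) = D + E
t = 6858 (t = 5 - 89*(-25 - 52) = 5 - 89*(-77) = 5 - 1*(-6853) = 5 + 6853 = 6858)
(t + 48873)/(G(W(11, 11)) - 27923) = (6858 + 48873)/((11 + 11) - 27923) = 55731/(22 - 27923) = 55731/(-27901) = 55731*(-1/27901) = -55731/27901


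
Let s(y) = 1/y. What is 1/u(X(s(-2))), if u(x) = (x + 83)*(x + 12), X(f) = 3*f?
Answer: 4/3423 ≈ 0.0011686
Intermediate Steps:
u(x) = (12 + x)*(83 + x) (u(x) = (83 + x)*(12 + x) = (12 + x)*(83 + x))
1/u(X(s(-2))) = 1/(996 + (3/(-2))**2 + 95*(3/(-2))) = 1/(996 + (3*(-1/2))**2 + 95*(3*(-1/2))) = 1/(996 + (-3/2)**2 + 95*(-3/2)) = 1/(996 + 9/4 - 285/2) = 1/(3423/4) = 4/3423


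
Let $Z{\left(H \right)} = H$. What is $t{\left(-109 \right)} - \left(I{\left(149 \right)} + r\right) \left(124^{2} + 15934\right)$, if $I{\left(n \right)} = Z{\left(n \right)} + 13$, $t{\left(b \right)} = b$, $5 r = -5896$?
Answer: $31848423$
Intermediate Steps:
$r = - \frac{5896}{5}$ ($r = \frac{1}{5} \left(-5896\right) = - \frac{5896}{5} \approx -1179.2$)
$I{\left(n \right)} = 13 + n$ ($I{\left(n \right)} = n + 13 = 13 + n$)
$t{\left(-109 \right)} - \left(I{\left(149 \right)} + r\right) \left(124^{2} + 15934\right) = -109 - \left(\left(13 + 149\right) - \frac{5896}{5}\right) \left(124^{2} + 15934\right) = -109 - \left(162 - \frac{5896}{5}\right) \left(15376 + 15934\right) = -109 - \left(- \frac{5086}{5}\right) 31310 = -109 - -31848532 = -109 + 31848532 = 31848423$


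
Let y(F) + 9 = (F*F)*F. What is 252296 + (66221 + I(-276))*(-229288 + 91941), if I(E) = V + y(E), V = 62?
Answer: 2878560157090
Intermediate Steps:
y(F) = -9 + F³ (y(F) = -9 + (F*F)*F = -9 + F²*F = -9 + F³)
I(E) = 53 + E³ (I(E) = 62 + (-9 + E³) = 53 + E³)
252296 + (66221 + I(-276))*(-229288 + 91941) = 252296 + (66221 + (53 + (-276)³))*(-229288 + 91941) = 252296 + (66221 + (53 - 21024576))*(-137347) = 252296 + (66221 - 21024523)*(-137347) = 252296 - 20958302*(-137347) = 252296 + 2878559904794 = 2878560157090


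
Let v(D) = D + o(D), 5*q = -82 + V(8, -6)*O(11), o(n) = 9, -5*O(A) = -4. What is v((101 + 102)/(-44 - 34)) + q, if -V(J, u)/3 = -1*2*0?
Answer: -3901/390 ≈ -10.003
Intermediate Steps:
O(A) = ⅘ (O(A) = -⅕*(-4) = ⅘)
V(J, u) = 0 (V(J, u) = -3*(-1*2)*0 = -(-6)*0 = -3*0 = 0)
q = -82/5 (q = (-82 + 0*(⅘))/5 = (-82 + 0)/5 = (⅕)*(-82) = -82/5 ≈ -16.400)
v(D) = 9 + D (v(D) = D + 9 = 9 + D)
v((101 + 102)/(-44 - 34)) + q = (9 + (101 + 102)/(-44 - 34)) - 82/5 = (9 + 203/(-78)) - 82/5 = (9 + 203*(-1/78)) - 82/5 = (9 - 203/78) - 82/5 = 499/78 - 82/5 = -3901/390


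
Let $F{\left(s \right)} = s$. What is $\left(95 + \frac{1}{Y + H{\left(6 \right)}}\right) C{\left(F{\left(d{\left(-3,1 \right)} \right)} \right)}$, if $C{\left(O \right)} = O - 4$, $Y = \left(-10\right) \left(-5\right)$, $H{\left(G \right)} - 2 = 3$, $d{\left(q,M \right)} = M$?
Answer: $- \frac{15678}{55} \approx -285.05$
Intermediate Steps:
$H{\left(G \right)} = 5$ ($H{\left(G \right)} = 2 + 3 = 5$)
$Y = 50$
$C{\left(O \right)} = -4 + O$ ($C{\left(O \right)} = O - 4 = -4 + O$)
$\left(95 + \frac{1}{Y + H{\left(6 \right)}}\right) C{\left(F{\left(d{\left(-3,1 \right)} \right)} \right)} = \left(95 + \frac{1}{50 + 5}\right) \left(-4 + 1\right) = \left(95 + \frac{1}{55}\right) \left(-3\right) = \frac{5226}{55} \left(-3\right) = - \frac{15678}{55}$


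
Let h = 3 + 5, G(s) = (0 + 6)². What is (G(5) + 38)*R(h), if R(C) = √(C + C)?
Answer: 296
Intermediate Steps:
G(s) = 36 (G(s) = 6² = 36)
h = 8
R(C) = √2*√C (R(C) = √(2*C) = √2*√C)
(G(5) + 38)*R(h) = (36 + 38)*(√2*√8) = 74*(√2*(2*√2)) = 74*4 = 296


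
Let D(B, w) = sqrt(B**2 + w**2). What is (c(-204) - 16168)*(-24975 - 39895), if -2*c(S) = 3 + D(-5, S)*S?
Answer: 1048915465 - 6616740*sqrt(41641) ≈ -3.0130e+8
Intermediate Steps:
c(S) = -3/2 - S*sqrt(25 + S**2)/2 (c(S) = -(3 + sqrt((-5)**2 + S**2)*S)/2 = -(3 + sqrt(25 + S**2)*S)/2 = -(3 + S*sqrt(25 + S**2))/2 = -3/2 - S*sqrt(25 + S**2)/2)
(c(-204) - 16168)*(-24975 - 39895) = ((-3/2 - 1/2*(-204)*sqrt(25 + (-204)**2)) - 16168)*(-24975 - 39895) = ((-3/2 - 1/2*(-204)*sqrt(25 + 41616)) - 16168)*(-64870) = ((-3/2 - 1/2*(-204)*sqrt(41641)) - 16168)*(-64870) = ((-3/2 + 102*sqrt(41641)) - 16168)*(-64870) = (-32339/2 + 102*sqrt(41641))*(-64870) = 1048915465 - 6616740*sqrt(41641)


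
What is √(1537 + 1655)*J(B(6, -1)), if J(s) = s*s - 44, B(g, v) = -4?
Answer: -56*√798 ≈ -1581.9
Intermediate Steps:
J(s) = -44 + s² (J(s) = s² - 44 = -44 + s²)
√(1537 + 1655)*J(B(6, -1)) = √(1537 + 1655)*(-44 + (-4)²) = √3192*(-44 + 16) = (2*√798)*(-28) = -56*√798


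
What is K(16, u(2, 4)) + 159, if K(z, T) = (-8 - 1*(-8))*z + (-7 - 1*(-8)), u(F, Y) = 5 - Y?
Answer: 160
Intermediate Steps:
K(z, T) = 1 (K(z, T) = (-8 + 8)*z + (-7 + 8) = 0*z + 1 = 0 + 1 = 1)
K(16, u(2, 4)) + 159 = 1 + 159 = 160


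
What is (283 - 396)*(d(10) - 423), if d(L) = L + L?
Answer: 45539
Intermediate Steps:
d(L) = 2*L
(283 - 396)*(d(10) - 423) = (283 - 396)*(2*10 - 423) = -113*(20 - 423) = -113*(-403) = 45539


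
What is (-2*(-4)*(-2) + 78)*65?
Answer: 4030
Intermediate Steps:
(-2*(-4)*(-2) + 78)*65 = (8*(-2) + 78)*65 = (-16 + 78)*65 = 62*65 = 4030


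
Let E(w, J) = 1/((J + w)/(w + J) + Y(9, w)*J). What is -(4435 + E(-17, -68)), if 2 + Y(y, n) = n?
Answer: -5734456/1293 ≈ -4435.0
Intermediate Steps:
Y(y, n) = -2 + n
E(w, J) = 1/(1 + J*(-2 + w)) (E(w, J) = 1/((J + w)/(w + J) + (-2 + w)*J) = 1/((J + w)/(J + w) + J*(-2 + w)) = 1/(1 + J*(-2 + w)))
-(4435 + E(-17, -68)) = -(4435 + 1/(1 - 68*(-2 - 17))) = -(4435 + 1/(1 - 68*(-19))) = -(4435 + 1/(1 + 1292)) = -(4435 + 1/1293) = -1*5734456/1293 = -5734456/1293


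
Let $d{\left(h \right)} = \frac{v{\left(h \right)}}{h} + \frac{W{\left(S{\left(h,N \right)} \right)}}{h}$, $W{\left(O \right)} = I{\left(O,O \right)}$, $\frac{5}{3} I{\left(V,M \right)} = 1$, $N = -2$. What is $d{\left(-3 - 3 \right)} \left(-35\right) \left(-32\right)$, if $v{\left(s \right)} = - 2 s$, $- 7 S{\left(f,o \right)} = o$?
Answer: $-2352$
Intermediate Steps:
$S{\left(f,o \right)} = - \frac{o}{7}$
$I{\left(V,M \right)} = \frac{3}{5}$ ($I{\left(V,M \right)} = \frac{3}{5} \cdot 1 = \frac{3}{5}$)
$W{\left(O \right)} = \frac{3}{5}$
$d{\left(h \right)} = -2 + \frac{3}{5 h}$ ($d{\left(h \right)} = \frac{\left(-2\right) h}{h} + \frac{3}{5 h} = -2 + \frac{3}{5 h}$)
$d{\left(-3 - 3 \right)} \left(-35\right) \left(-32\right) = \left(-2 + \frac{3}{5 \left(-3 - 3\right)}\right) \left(-35\right) \left(-32\right) = \left(-2 + \frac{3}{5 \left(-6\right)}\right) \left(-35\right) \left(-32\right) = \left(-2 + \frac{3}{5} \left(- \frac{1}{6}\right)\right) \left(-35\right) \left(-32\right) = \left(-2 - \frac{1}{10}\right) \left(-35\right) \left(-32\right) = \left(- \frac{21}{10}\right) \left(-35\right) \left(-32\right) = \frac{147}{2} \left(-32\right) = -2352$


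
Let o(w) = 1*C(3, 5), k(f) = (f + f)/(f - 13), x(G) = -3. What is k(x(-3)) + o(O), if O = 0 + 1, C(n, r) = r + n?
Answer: 67/8 ≈ 8.3750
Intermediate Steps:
C(n, r) = n + r
O = 1
k(f) = 2*f/(-13 + f) (k(f) = (2*f)/(-13 + f) = 2*f/(-13 + f))
o(w) = 8 (o(w) = 1*(3 + 5) = 1*8 = 8)
k(x(-3)) + o(O) = 2*(-3)/(-13 - 3) + 8 = 2*(-3)/(-16) + 8 = 2*(-3)*(-1/16) + 8 = 3/8 + 8 = 67/8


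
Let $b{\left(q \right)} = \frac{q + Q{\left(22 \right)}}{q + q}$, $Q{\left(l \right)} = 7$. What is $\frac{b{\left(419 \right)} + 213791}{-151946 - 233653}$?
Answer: $- \frac{89578642}{161565981} \approx -0.55444$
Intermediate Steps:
$b{\left(q \right)} = \frac{7 + q}{2 q}$ ($b{\left(q \right)} = \frac{q + 7}{q + q} = \frac{7 + q}{2 q}$)
$\frac{b{\left(419 \right)} + 213791}{-151946 - 233653} = \frac{\frac{7 + 419}{2 \cdot 419} + 213791}{-151946 - 233653} = \frac{\frac{1}{2} \cdot \frac{1}{419} \cdot 426 + 213791}{-151946 - 233653} = \frac{\frac{213}{419} + 213791}{-385599} = \frac{89578642}{419} \left(- \frac{1}{385599}\right) = - \frac{89578642}{161565981}$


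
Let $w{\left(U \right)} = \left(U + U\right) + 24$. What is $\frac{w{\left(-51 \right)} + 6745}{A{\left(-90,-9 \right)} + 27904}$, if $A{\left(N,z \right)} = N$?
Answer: $\frac{6667}{27814} \approx 0.2397$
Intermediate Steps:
$w{\left(U \right)} = 24 + 2 U$ ($w{\left(U \right)} = 2 U + 24 = 24 + 2 U$)
$\frac{w{\left(-51 \right)} + 6745}{A{\left(-90,-9 \right)} + 27904} = \frac{\left(24 + 2 \left(-51\right)\right) + 6745}{-90 + 27904} = \frac{\left(24 - 102\right) + 6745}{27814} = \left(-78 + 6745\right) \frac{1}{27814} = 6667 \cdot \frac{1}{27814} = \frac{6667}{27814}$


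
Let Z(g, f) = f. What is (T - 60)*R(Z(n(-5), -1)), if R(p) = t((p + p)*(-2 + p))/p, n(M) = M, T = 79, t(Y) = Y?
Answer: -114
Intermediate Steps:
R(p) = -4 + 2*p (R(p) = ((p + p)*(-2 + p))/p = ((2*p)*(-2 + p))/p = (2*p*(-2 + p))/p = -4 + 2*p)
(T - 60)*R(Z(n(-5), -1)) = (79 - 60)*(-4 + 2*(-1)) = 19*(-4 - 2) = 19*(-6) = -114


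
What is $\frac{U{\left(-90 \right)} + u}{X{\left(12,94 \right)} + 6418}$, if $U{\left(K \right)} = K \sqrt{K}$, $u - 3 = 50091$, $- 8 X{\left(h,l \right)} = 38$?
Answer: $\frac{66792}{8551} - \frac{360 i \sqrt{10}}{8551} \approx 7.811 - 0.13313 i$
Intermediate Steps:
$X{\left(h,l \right)} = - \frac{19}{4}$ ($X{\left(h,l \right)} = \left(- \frac{1}{8}\right) 38 = - \frac{19}{4}$)
$u = 50094$ ($u = 3 + 50091 = 50094$)
$U{\left(K \right)} = K^{\frac{3}{2}}$
$\frac{U{\left(-90 \right)} + u}{X{\left(12,94 \right)} + 6418} = \frac{\left(-90\right)^{\frac{3}{2}} + 50094}{- \frac{19}{4} + 6418} = \frac{- 270 i \sqrt{10} + 50094}{\frac{25653}{4}} = \left(50094 - 270 i \sqrt{10}\right) \frac{4}{25653} = \frac{66792}{8551} - \frac{360 i \sqrt{10}}{8551}$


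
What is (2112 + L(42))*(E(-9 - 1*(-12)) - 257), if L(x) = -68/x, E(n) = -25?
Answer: -4165892/7 ≈ -5.9513e+5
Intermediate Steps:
(2112 + L(42))*(E(-9 - 1*(-12)) - 257) = (2112 - 68/42)*(-25 - 257) = (2112 - 68*1/42)*(-282) = (2112 - 34/21)*(-282) = (44318/21)*(-282) = -4165892/7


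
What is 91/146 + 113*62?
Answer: 1022967/146 ≈ 7006.6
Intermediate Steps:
91/146 + 113*62 = 91*(1/146) + 7006 = 91/146 + 7006 = 1022967/146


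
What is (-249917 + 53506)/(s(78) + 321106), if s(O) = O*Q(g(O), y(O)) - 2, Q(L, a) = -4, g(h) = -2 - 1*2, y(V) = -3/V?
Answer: -196411/320792 ≈ -0.61227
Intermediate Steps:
g(h) = -4 (g(h) = -2 - 2 = -4)
s(O) = -2 - 4*O (s(O) = O*(-4) - 2 = -4*O - 2 = -2 - 4*O)
(-249917 + 53506)/(s(78) + 321106) = (-249917 + 53506)/((-2 - 4*78) + 321106) = -196411/((-2 - 312) + 321106) = -196411/(-314 + 321106) = -196411/320792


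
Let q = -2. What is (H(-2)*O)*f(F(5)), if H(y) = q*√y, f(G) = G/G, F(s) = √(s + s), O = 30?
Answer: -60*I*√2 ≈ -84.853*I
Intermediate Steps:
F(s) = √2*√s (F(s) = √(2*s) = √2*√s)
f(G) = 1
H(y) = -2*√y
(H(-2)*O)*f(F(5)) = (-2*I*√2*30)*1 = -60*I*√2*1 = -60*I*√2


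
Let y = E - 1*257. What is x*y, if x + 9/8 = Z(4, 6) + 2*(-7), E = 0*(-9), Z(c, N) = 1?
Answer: 29041/8 ≈ 3630.1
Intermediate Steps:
E = 0
y = -257 (y = 0 - 1*257 = 0 - 257 = -257)
x = -113/8 (x = -9/8 + (1 + 2*(-7)) = -9/8 + (1 - 14) = -9/8 - 13 = -113/8 ≈ -14.125)
x*y = -113/8*(-257) = 29041/8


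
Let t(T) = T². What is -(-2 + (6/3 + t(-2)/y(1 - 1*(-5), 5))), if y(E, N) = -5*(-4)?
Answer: -⅕ ≈ -0.20000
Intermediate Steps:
y(E, N) = 20
-(-2 + (6/3 + t(-2)/y(1 - 1*(-5), 5))) = -(-2 + (6/3 + (-2)²/20)) = -(-2 + (6*(⅓) + 4*(1/20))) = -(-2 + (2 + ⅕)) = -(-2 + 11/5) = -1*⅕ = -⅕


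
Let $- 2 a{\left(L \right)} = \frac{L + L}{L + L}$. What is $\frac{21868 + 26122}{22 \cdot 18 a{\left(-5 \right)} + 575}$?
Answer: $\frac{47990}{377} \approx 127.29$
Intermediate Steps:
$a{\left(L \right)} = - \frac{1}{2}$ ($a{\left(L \right)} = - \frac{\left(L + L\right) \frac{1}{L + L}}{2} = - \frac{2 L \frac{1}{2 L}}{2} = \left(- \frac{1}{2}\right) 1 = - \frac{1}{2}$)
$\frac{21868 + 26122}{22 \cdot 18 a{\left(-5 \right)} + 575} = \frac{21868 + 26122}{22 \cdot 18 \left(- \frac{1}{2}\right) + 575} = \frac{47990}{396 \left(- \frac{1}{2}\right) + 575} = \frac{47990}{-198 + 575} = \frac{47990}{377}$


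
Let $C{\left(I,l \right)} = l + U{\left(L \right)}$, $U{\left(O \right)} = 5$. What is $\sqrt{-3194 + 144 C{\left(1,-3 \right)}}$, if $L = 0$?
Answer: $i \sqrt{2906} \approx 53.907 i$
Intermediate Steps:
$C{\left(I,l \right)} = 5 + l$ ($C{\left(I,l \right)} = l + 5 = 5 + l$)
$\sqrt{-3194 + 144 C{\left(1,-3 \right)}} = \sqrt{-3194 + 144 \left(5 - 3\right)} = \sqrt{-3194 + 144 \cdot 2} = \sqrt{-3194 + 288} = \sqrt{-2906} = i \sqrt{2906}$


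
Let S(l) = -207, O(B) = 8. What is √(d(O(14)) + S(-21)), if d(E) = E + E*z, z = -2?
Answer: I*√215 ≈ 14.663*I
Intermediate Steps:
d(E) = -E (d(E) = E + E*(-2) = E - 2*E = -E)
√(d(O(14)) + S(-21)) = √(-1*8 - 207) = √(-8 - 207) = √(-215) = I*√215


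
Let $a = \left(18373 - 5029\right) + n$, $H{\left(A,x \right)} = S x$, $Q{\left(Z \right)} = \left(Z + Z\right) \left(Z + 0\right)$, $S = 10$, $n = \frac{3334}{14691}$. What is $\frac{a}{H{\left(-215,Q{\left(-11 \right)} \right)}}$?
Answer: $\frac{98020019}{17776110} \approx 5.5141$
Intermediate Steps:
$n = \frac{3334}{14691}$ ($n = 3334 \cdot \frac{1}{14691} = \frac{3334}{14691} \approx 0.22694$)
$Q{\left(Z \right)} = 2 Z^{2}$ ($Q{\left(Z \right)} = 2 Z Z = 2 Z^{2}$)
$H{\left(A,x \right)} = 10 x$
$a = \frac{196040038}{14691}$ ($a = \left(18373 - 5029\right) + \frac{3334}{14691} = 13344 + \frac{3334}{14691} = \frac{196040038}{14691} \approx 13344.0$)
$\frac{a}{H{\left(-215,Q{\left(-11 \right)} \right)}} = \frac{196040038}{14691 \cdot 10 \cdot 2 \left(-11\right)^{2}} = \frac{196040038}{14691 \cdot 10 \cdot 2 \cdot 121} = \frac{196040038}{14691 \cdot 10 \cdot 242} = \frac{196040038}{14691 \cdot 2420} = \frac{196040038}{14691} \cdot \frac{1}{2420} = \frac{98020019}{17776110}$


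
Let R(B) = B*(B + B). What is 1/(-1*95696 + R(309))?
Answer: 1/95266 ≈ 1.0497e-5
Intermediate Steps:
R(B) = 2*B² (R(B) = B*(2*B) = 2*B²)
1/(-1*95696 + R(309)) = 1/(-1*95696 + 2*309²) = 1/(-95696 + 2*95481) = 1/(-95696 + 190962) = 1/95266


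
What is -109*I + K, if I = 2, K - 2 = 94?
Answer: -122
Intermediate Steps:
K = 96 (K = 2 + 94 = 96)
-109*I + K = -109*2 + 96 = -218 + 96 = -122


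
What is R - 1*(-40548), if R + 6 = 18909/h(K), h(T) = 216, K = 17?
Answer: 975109/24 ≈ 40630.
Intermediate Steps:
R = 1957/24 (R = -6 + 18909/216 = -6 + 18909*(1/216) = -6 + 2101/24 = 1957/24 ≈ 81.542)
R - 1*(-40548) = 1957/24 - 1*(-40548) = 1957/24 + 40548 = 975109/24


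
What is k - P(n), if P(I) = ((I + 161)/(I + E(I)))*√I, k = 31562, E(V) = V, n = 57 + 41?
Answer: 31562 - 37*√2/4 ≈ 31549.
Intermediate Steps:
n = 98
P(I) = (161 + I)/(2*√I) (P(I) = ((I + 161)/(I + I))*√I = ((161 + I)/((2*I)))*√I = ((161 + I)*(1/(2*I)))*√I = ((161 + I)/(2*I))*√I = (161 + I)/(2*√I))
k - P(n) = 31562 - (161 + 98)/(2*√98) = 31562 - √2/14*259/2 = 31562 - 37*√2/4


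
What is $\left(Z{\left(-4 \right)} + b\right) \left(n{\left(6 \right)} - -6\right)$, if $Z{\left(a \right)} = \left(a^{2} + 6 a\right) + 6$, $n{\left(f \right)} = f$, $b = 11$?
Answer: $108$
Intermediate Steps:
$Z{\left(a \right)} = 6 + a^{2} + 6 a$
$\left(Z{\left(-4 \right)} + b\right) \left(n{\left(6 \right)} - -6\right) = \left(\left(6 + \left(-4\right)^{2} + 6 \left(-4\right)\right) + 11\right) \left(6 - -6\right) = \left(\left(6 + 16 - 24\right) + 11\right) \left(6 + 6\right) = \left(-2 + 11\right) 12 = 9 \cdot 12 = 108$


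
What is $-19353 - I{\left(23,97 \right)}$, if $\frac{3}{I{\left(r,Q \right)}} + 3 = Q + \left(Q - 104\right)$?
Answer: $- \frac{561238}{29} \approx -19353.0$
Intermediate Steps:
$I{\left(r,Q \right)} = \frac{3}{-107 + 2 Q}$ ($I{\left(r,Q \right)} = \frac{3}{-3 + \left(Q + \left(Q - 104\right)\right)} = \frac{3}{-3 + \left(Q + \left(-104 + Q\right)\right)} = \frac{3}{-3 + \left(-104 + 2 Q\right)} = \frac{3}{-107 + 2 Q}$)
$-19353 - I{\left(23,97 \right)} = -19353 - \frac{3}{-107 + 2 \cdot 97} = -19353 - \frac{3}{-107 + 194} = -19353 - \frac{3}{87} = -19353 - 3 \cdot \frac{1}{87} = -19353 - \frac{1}{29} = - \frac{561238}{29}$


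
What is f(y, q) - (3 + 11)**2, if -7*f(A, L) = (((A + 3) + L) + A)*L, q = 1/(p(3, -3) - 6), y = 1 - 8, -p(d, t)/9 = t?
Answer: -604822/3087 ≈ -195.93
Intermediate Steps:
p(d, t) = -9*t
y = -7
q = 1/21 (q = 1/(-9*(-3) - 6) = 1/(27 - 6) = 1/21 ≈ 0.047619)
f(A, L) = -L*(3 + L + 2*A)/7 (f(A, L) = -(((A + 3) + L) + A)*L/7 = -(((3 + A) + L) + A)*L/7 = -((3 + A + L) + A)*L/7 = -(3 + L + 2*A)*L/7 = -L*(3 + L + 2*A)/7)
f(y, q) - (3 + 11)**2 = -1/7*1/21*(3 + 1/21 + 2*(-7)) - (3 + 11)**2 = -1/7*1/21*(3 + 1/21 - 14) - 1*14**2 = -1/7*1/21*(-230/21) - 1*196 = 230/3087 - 196 = -604822/3087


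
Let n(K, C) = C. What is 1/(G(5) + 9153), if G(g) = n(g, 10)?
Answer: 1/9163 ≈ 0.00010913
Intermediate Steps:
G(g) = 10
1/(G(5) + 9153) = 1/(10 + 9153) = 1/9163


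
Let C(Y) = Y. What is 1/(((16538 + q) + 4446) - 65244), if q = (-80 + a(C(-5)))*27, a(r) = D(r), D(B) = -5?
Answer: -1/46555 ≈ -2.1480e-5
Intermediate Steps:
a(r) = -5
q = -2295 (q = (-80 - 5)*27 = -85*27 = -2295)
1/(((16538 + q) + 4446) - 65244) = 1/(((16538 - 2295) + 4446) - 65244) = 1/((14243 + 4446) - 65244) = 1/(18689 - 65244) = 1/(-46555) = -1/46555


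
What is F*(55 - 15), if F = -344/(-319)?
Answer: 13760/319 ≈ 43.135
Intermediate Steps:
F = 344/319 (F = -344*(-1/319) = 344/319 ≈ 1.0784)
F*(55 - 15) = 344*(55 - 15)/319 = (344/319)*40 = 13760/319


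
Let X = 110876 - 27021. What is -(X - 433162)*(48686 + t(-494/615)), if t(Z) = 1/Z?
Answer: 8400927313583/494 ≈ 1.7006e+10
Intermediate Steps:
X = 83855
-(X - 433162)*(48686 + t(-494/615)) = -(83855 - 433162)*(48686 + 1/(-494/615)) = -(-349307)*(48686 + 1/(-494*1/615)) = -(-349307)*(48686 + 1/(-494/615)) = -(-349307)*(48686 - 615/494) = -(-349307)*24050269/494 = -1*(-8400927313583/494) = 8400927313583/494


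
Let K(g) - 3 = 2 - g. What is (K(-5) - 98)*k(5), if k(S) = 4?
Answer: -352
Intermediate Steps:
K(g) = 5 - g (K(g) = 3 + (2 - g) = 5 - g)
(K(-5) - 98)*k(5) = ((5 - 1*(-5)) - 98)*4 = ((5 + 5) - 98)*4 = (10 - 98)*4 = -88*4 = -352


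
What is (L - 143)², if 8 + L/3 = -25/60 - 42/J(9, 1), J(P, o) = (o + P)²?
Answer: 287336401/10000 ≈ 28734.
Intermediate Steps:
J(P, o) = (P + o)²
L = -2651/100 (L = -24 + 3*(-25/60 - 42/(9 + 1)²) = -24 + 3*(-25*1/60 - 42/(10²)) = -24 + 3*(-5/12 - 42/100) = -24 + 3*(-5/12 - 42*1/100) = -24 + 3*(-5/12 - 21/50) = -24 + 3*(-251/300) = -24 - 251/100 = -2651/100 ≈ -26.510)
(L - 143)² = (-2651/100 - 143)² = (-16951/100)² = 287336401/10000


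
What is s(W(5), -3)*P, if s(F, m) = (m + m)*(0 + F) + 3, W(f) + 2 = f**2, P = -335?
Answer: 45225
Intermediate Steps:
W(f) = -2 + f**2
s(F, m) = 3 + 2*F*m (s(F, m) = (2*m)*F + 3 = 2*F*m + 3 = 3 + 2*F*m)
s(W(5), -3)*P = (3 + 2*(-2 + 5**2)*(-3))*(-335) = (3 + 2*(-2 + 25)*(-3))*(-335) = (3 + 2*23*(-3))*(-335) = (3 - 138)*(-335) = -135*(-335) = 45225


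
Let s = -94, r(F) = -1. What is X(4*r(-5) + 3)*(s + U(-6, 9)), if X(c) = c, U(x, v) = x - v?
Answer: 109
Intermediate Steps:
X(4*r(-5) + 3)*(s + U(-6, 9)) = (4*(-1) + 3)*(-94 + (-6 - 1*9)) = (-4 + 3)*(-94 + (-6 - 9)) = -(-94 - 15) = -1*(-109) = 109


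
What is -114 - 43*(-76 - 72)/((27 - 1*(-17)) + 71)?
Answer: -6746/115 ≈ -58.661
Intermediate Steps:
-114 - 43*(-76 - 72)/((27 - 1*(-17)) + 71) = -114 - (-6364)/((27 + 17) + 71) = -114 - (-6364)/(44 + 71) = -114 - (-6364)/115 = -114 - 43*(-148/115) = -114 + 6364/115 = -6746/115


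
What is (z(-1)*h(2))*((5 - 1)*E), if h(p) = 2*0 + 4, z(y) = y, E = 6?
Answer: -96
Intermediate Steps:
h(p) = 4 (h(p) = 0 + 4 = 4)
(z(-1)*h(2))*((5 - 1)*E) = (-1*4)*((5 - 1)*6) = -16*6 = -4*24 = -96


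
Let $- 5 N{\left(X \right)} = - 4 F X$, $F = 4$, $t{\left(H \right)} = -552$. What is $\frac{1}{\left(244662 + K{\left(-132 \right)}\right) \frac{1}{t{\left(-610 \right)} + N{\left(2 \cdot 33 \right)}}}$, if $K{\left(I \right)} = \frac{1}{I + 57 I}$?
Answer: $- \frac{13045824}{9365661355} \approx -0.0013929$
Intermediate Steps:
$N{\left(X \right)} = \frac{16 X}{5}$ ($N{\left(X \right)} = - \frac{\left(-4\right) 4 X}{5} = - \frac{\left(-16\right) X}{5} = \frac{16 X}{5}$)
$K{\left(I \right)} = \frac{1}{58 I}$
$\frac{1}{\left(244662 + K{\left(-132 \right)}\right) \frac{1}{t{\left(-610 \right)} + N{\left(2 \cdot 33 \right)}}} = \frac{1}{\left(244662 + \frac{1}{58 \left(-132\right)}\right) \frac{1}{-552 + \frac{16 \cdot 2 \cdot 33}{5}}} = \frac{1}{\left(244662 + \frac{1}{58} \left(- \frac{1}{132}\right)\right) \frac{1}{-552 + \frac{16}{5} \cdot 66}} = \frac{1}{\left(244662 - \frac{1}{7656}\right) \frac{1}{-552 + \frac{1056}{5}}} = \frac{1}{\frac{1873132271}{7656} \frac{1}{- \frac{1704}{5}}} = \frac{1}{\frac{1873132271}{7656} \left(- \frac{5}{1704}\right)} = \frac{1}{- \frac{9365661355}{13045824}} = - \frac{13045824}{9365661355}$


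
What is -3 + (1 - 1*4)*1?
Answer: -6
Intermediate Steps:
-3 + (1 - 1*4)*1 = -3 + (1 - 4)*1 = -3 - 3*1 = -3 - 3 = -6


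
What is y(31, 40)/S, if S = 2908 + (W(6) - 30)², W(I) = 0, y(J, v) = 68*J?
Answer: 31/56 ≈ 0.55357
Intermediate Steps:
S = 3808 (S = 2908 + (0 - 30)² = 2908 + (-30)² = 2908 + 900 = 3808)
y(31, 40)/S = (68*31)/3808 = 2108*(1/3808) = 31/56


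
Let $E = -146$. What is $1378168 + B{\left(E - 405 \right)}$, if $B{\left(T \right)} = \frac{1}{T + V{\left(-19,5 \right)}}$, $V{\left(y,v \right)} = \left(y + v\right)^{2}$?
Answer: $\frac{489249639}{355} \approx 1.3782 \cdot 10^{6}$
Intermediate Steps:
$V{\left(y,v \right)} = \left(v + y\right)^{2}$
$B{\left(T \right)} = \frac{1}{196 + T}$ ($B{\left(T \right)} = \frac{1}{T + \left(5 - 19\right)^{2}} = \frac{1}{T + \left(-14\right)^{2}} = \frac{1}{T + 196} = \frac{1}{196 + T}$)
$1378168 + B{\left(E - 405 \right)} = 1378168 + \frac{1}{196 - 551} = 1378168 + \frac{1}{-355} = 1378168 - \frac{1}{355} = \frac{489249639}{355}$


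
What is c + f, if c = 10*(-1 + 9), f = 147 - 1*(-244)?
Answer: 471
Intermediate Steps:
f = 391 (f = 147 + 244 = 391)
c = 80 (c = 10*8 = 80)
c + f = 80 + 391 = 471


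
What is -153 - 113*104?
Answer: -11905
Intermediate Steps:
-153 - 113*104 = -153 - 11752 = -11905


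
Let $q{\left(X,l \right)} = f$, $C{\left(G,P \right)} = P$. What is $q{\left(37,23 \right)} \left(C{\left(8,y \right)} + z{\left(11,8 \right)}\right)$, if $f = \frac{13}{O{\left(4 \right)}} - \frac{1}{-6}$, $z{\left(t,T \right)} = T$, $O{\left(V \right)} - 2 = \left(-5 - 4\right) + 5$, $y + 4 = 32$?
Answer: $-228$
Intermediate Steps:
$y = 28$ ($y = -4 + 32 = 28$)
$O{\left(V \right)} = -2$ ($O{\left(V \right)} = 2 + \left(\left(-5 - 4\right) + 5\right) = 2 + \left(-9 + 5\right) = 2 - 4 = -2$)
$f = - \frac{19}{3}$ ($f = \frac{13}{-2} - \frac{1}{-6} = 13 \left(- \frac{1}{2}\right) - - \frac{1}{6} = - \frac{13}{2} + \frac{1}{6} = - \frac{19}{3} \approx -6.3333$)
$q{\left(X,l \right)} = - \frac{19}{3}$
$q{\left(37,23 \right)} \left(C{\left(8,y \right)} + z{\left(11,8 \right)}\right) = - \frac{19 \left(28 + 8\right)}{3} = \left(- \frac{19}{3}\right) 36 = -228$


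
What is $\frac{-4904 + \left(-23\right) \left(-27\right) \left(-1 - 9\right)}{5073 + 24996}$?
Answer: $- \frac{11114}{30069} \approx -0.36962$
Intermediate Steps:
$\frac{-4904 + \left(-23\right) \left(-27\right) \left(-1 - 9\right)}{5073 + 24996} = \frac{-4904 + 621 \left(-10\right)}{30069} = \left(-4904 - 6210\right) \frac{1}{30069} = \left(-11114\right) \frac{1}{30069} = - \frac{11114}{30069}$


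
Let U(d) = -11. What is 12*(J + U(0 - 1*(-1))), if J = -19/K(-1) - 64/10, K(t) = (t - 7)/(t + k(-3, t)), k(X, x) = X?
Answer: -1614/5 ≈ -322.80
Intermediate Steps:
K(t) = (-7 + t)/(-3 + t) (K(t) = (t - 7)/(t - 3) = (-7 + t)/(-3 + t))
J = -159/10 (J = -19*(-3 - 1)/(-7 - 1) - 64/10 = -19/(-8/(-4)) - 64*1/10 = -19/((-1/4*(-8))) - 32/5 = -19/2 - 32/5 = -159/10 ≈ -15.900)
12*(J + U(0 - 1*(-1))) = 12*(-159/10 - 11) = 12*(-269/10) = -1614/5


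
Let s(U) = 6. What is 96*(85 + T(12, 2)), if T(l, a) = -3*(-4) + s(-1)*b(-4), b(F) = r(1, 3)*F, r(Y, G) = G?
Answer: 2400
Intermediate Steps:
b(F) = 3*F
T(l, a) = -60 (T(l, a) = -3*(-4) + 6*(3*(-4)) = 12 + 6*(-12) = 12 - 72 = -60)
96*(85 + T(12, 2)) = 96*(85 - 60) = 96*25 = 2400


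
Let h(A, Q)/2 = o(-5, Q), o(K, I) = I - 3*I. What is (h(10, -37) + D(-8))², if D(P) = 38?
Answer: 34596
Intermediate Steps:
o(K, I) = -2*I
h(A, Q) = -4*Q (h(A, Q) = 2*(-2*Q) = -4*Q)
(h(10, -37) + D(-8))² = (-4*(-37) + 38)² = (148 + 38)² = 186² = 34596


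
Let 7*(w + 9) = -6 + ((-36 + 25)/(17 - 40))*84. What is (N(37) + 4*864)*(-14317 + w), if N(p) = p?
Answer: -1150544300/23 ≈ -5.0024e+7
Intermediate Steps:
w = -663/161 (w = -9 + (-6 + ((-36 + 25)/(17 - 40))*84)/7 = -9 + (-6 - 11/(-23)*84)/7 = -9 + (-6 - 11*(-1/23)*84)/7 = -9 + (-6 + (11/23)*84)/7 = -9 + (-6 + 924/23)/7 = -9 + (1/7)*(786/23) = -9 + 786/161 = -663/161 ≈ -4.1180)
(N(37) + 4*864)*(-14317 + w) = (37 + 4*864)*(-14317 - 663/161) = (37 + 3456)*(-2305700/161) = 3493*(-2305700/161) = -1150544300/23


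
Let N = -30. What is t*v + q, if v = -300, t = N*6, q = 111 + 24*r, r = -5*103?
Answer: 41751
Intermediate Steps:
r = -515
q = -12249 (q = 111 + 24*(-515) = 111 - 12360 = -12249)
t = -180 (t = -30*6 = -180)
t*v + q = -180*(-300) - 12249 = 54000 - 12249 = 41751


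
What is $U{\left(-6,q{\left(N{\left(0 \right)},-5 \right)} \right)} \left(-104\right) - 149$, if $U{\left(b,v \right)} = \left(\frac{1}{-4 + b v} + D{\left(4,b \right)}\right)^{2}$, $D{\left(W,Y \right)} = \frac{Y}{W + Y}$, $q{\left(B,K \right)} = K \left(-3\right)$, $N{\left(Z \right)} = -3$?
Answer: $- \frac{2382127}{2209} \approx -1078.4$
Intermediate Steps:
$q{\left(B,K \right)} = - 3 K$
$U{\left(b,v \right)} = \left(\frac{1}{-4 + b v} + \frac{b}{4 + b}\right)^{2}$
$U{\left(-6,q{\left(N{\left(0 \right)},-5 \right)} \right)} \left(-104\right) - 149 = \frac{\left(4 - -18 + \left(-3\right) \left(-5\right) \left(-6\right)^{2}\right)^{2}}{\left(-4 - 6 \left(\left(-3\right) \left(-5\right)\right)\right)^{2} \left(4 - 6\right)^{2}} \left(-104\right) - 149 = \frac{\left(4 + 18 + 15 \cdot 36\right)^{2}}{\left(-4 - 90\right)^{2} \cdot 4} \left(-104\right) - 149 = \frac{1}{\left(-4 - 90\right)^{2}} \cdot \frac{1}{4} \left(4 + 18 + 540\right)^{2} \left(-104\right) - 149 = \frac{1}{8836} \cdot \frac{1}{4} \cdot 562^{2} \left(-104\right) - 149 = \frac{1}{8836} \cdot \frac{1}{4} \cdot 315844 \left(-104\right) - 149 = \frac{78961}{8836} \left(-104\right) - 149 = - \frac{2052986}{2209} - 149 = - \frac{2382127}{2209}$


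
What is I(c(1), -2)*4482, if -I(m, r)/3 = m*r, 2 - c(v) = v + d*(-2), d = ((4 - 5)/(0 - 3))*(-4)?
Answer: -44820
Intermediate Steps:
d = -4/3 (d = -1/(-3)*(-4) = -1*(-⅓)*(-4) = (⅓)*(-4) = -4/3 ≈ -1.3333)
c(v) = -⅔ - v (c(v) = 2 - (v - 4/3*(-2)) = 2 - (v + 8/3) = 2 - (8/3 + v) = 2 + (-8/3 - v) = -⅔ - v)
I(m, r) = -3*m*r
I(c(1), -2)*4482 = -3*(-⅔ - 1*1)*(-2)*4482 = -3*(-⅔ - 1)*(-2)*4482 = -3*(-5/3)*(-2)*4482 = -10*4482 = -44820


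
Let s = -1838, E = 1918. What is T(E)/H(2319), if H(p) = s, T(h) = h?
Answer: -959/919 ≈ -1.0435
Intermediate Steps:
H(p) = -1838
T(E)/H(2319) = 1918/(-1838) = 1918*(-1/1838) = -959/919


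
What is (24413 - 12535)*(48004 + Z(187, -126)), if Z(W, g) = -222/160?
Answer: 22807001251/40 ≈ 5.7018e+8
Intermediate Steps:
Z(W, g) = -111/80 (Z(W, g) = -222*1/160 = -111/80)
(24413 - 12535)*(48004 + Z(187, -126)) = (24413 - 12535)*(48004 - 111/80) = 11878*(3840209/80) = 22807001251/40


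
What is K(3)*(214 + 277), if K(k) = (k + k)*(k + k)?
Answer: 17676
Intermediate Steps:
K(k) = 4*k² (K(k) = (2*k)*(2*k) = 4*k²)
K(3)*(214 + 277) = (4*3²)*(214 + 277) = (4*9)*491 = 36*491 = 17676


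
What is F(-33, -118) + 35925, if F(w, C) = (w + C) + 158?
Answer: 35932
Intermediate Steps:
F(w, C) = 158 + C + w (F(w, C) = (C + w) + 158 = 158 + C + w)
F(-33, -118) + 35925 = (158 - 118 - 33) + 35925 = 7 + 35925 = 35932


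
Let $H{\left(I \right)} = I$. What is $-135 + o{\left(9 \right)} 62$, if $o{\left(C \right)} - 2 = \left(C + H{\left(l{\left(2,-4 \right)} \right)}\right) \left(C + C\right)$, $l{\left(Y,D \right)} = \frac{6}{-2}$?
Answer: $6685$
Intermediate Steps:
$l{\left(Y,D \right)} = -3$ ($l{\left(Y,D \right)} = 6 \left(- \frac{1}{2}\right) = -3$)
$o{\left(C \right)} = 2 + 2 C \left(-3 + C\right)$ ($o{\left(C \right)} = 2 + \left(C - 3\right) \left(C + C\right) = 2 + \left(-3 + C\right) 2 C = 2 + 2 C \left(-3 + C\right)$)
$-135 + o{\left(9 \right)} 62 = -135 + \left(2 - 54 + 2 \cdot 9^{2}\right) 62 = -135 + \left(2 - 54 + 2 \cdot 81\right) 62 = -135 + \left(2 - 54 + 162\right) 62 = -135 + 110 \cdot 62 = -135 + 6820 = 6685$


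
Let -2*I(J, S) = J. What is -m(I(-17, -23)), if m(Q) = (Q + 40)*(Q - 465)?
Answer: 88561/4 ≈ 22140.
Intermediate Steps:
I(J, S) = -J/2
m(Q) = (-465 + Q)*(40 + Q) (m(Q) = (40 + Q)*(-465 + Q) = (-465 + Q)*(40 + Q))
-m(I(-17, -23)) = -(-18600 + (-½*(-17))² - (-425)*(-17)/2) = -(-18600 + (17/2)² - 425*17/2) = -(-18600 + 289/4 - 7225/2) = -1*(-88561/4) = 88561/4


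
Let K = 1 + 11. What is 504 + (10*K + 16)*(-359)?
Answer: -48320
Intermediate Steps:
K = 12
504 + (10*K + 16)*(-359) = 504 + (10*12 + 16)*(-359) = 504 + (120 + 16)*(-359) = 504 + 136*(-359) = 504 - 48824 = -48320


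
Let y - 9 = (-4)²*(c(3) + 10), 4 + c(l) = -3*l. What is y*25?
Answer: -975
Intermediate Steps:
c(l) = -4 - 3*l
y = -39 (y = 9 + (-4)²*((-4 - 3*3) + 10) = 9 + 16*((-4 - 9) + 10) = 9 + 16*(-13 + 10) = 9 + 16*(-3) = 9 - 48 = -39)
y*25 = -39*25 = -975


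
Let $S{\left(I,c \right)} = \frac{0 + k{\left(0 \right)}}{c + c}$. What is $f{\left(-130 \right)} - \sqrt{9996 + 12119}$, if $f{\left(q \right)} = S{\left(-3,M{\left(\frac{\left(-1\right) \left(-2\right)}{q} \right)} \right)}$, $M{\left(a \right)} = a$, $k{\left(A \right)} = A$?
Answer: $- \sqrt{22115} \approx -148.71$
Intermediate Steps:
$S{\left(I,c \right)} = 0$ ($S{\left(I,c \right)} = \frac{0 + 0}{c + c} = \frac{0}{2 c} = 0 \frac{1}{2 c} = 0$)
$f{\left(q \right)} = 0$
$f{\left(-130 \right)} - \sqrt{9996 + 12119} = 0 - \sqrt{9996 + 12119} = 0 - \sqrt{22115} = - \sqrt{22115}$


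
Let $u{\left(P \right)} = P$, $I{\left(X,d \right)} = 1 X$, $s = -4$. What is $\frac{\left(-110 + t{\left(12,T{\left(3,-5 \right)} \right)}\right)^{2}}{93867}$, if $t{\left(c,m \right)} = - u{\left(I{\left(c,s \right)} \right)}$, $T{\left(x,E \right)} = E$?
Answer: $\frac{14884}{93867} \approx 0.15856$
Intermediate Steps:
$I{\left(X,d \right)} = X$
$t{\left(c,m \right)} = - c$
$\frac{\left(-110 + t{\left(12,T{\left(3,-5 \right)} \right)}\right)^{2}}{93867} = \frac{\left(-110 - 12\right)^{2}}{93867} = \left(-110 - 12\right)^{2} \cdot \frac{1}{93867} = \left(-122\right)^{2} \cdot \frac{1}{93867} = 14884 \cdot \frac{1}{93867} = \frac{14884}{93867}$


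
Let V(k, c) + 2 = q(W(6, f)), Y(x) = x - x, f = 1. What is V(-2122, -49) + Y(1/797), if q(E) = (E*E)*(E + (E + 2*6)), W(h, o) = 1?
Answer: 12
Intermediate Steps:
q(E) = E²*(12 + 2*E) (q(E) = E²*(E + (E + 12)) = E²*(E + (12 + E)) = E²*(12 + 2*E))
Y(x) = 0
V(k, c) = 12 (V(k, c) = -2 + 2*1²*(6 + 1) = -2 + 2*1*7 = -2 + 14 = 12)
V(-2122, -49) + Y(1/797) = 12 + 0 = 12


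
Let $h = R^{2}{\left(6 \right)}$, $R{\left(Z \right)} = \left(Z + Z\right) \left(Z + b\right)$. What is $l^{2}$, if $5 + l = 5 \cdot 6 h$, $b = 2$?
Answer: $76438425625$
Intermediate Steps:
$R{\left(Z \right)} = 2 Z \left(2 + Z\right)$ ($R{\left(Z \right)} = \left(Z + Z\right) \left(Z + 2\right) = 2 Z \left(2 + Z\right)$)
$h = 9216$ ($h = \left(2 \cdot 6 \left(2 + 6\right)\right)^{2} = \left(2 \cdot 6 \cdot 8\right)^{2} = 96^{2} = 9216$)
$l = 276475$ ($l = -5 + 5 \cdot 6 \cdot 9216 = -5 + 30 \cdot 9216 = -5 + 276480 = 276475$)
$l^{2} = 276475^{2} = 76438425625$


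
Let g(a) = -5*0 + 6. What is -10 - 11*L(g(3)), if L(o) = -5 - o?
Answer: 111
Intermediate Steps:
g(a) = 6 (g(a) = 0 + 6 = 6)
-10 - 11*L(g(3)) = -10 - 11*(-5 - 1*6) = -10 - 11*(-5 - 6) = -10 - 11*(-11) = -10 + 121 = 111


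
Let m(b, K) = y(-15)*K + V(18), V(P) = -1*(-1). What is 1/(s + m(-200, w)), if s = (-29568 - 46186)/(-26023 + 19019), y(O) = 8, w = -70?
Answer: -3502/1919741 ≈ -0.0018242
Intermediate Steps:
V(P) = 1
m(b, K) = 1 + 8*K (m(b, K) = 8*K + 1 = 1 + 8*K)
s = 37877/3502 (s = -75754/(-7004) = -75754*(-1/7004) = 37877/3502 ≈ 10.816)
1/(s + m(-200, w)) = 1/(37877/3502 + (1 + 8*(-70))) = 1/(37877/3502 + (1 - 560)) = 1/(37877/3502 - 559) = 1/(-1919741/3502) = -3502/1919741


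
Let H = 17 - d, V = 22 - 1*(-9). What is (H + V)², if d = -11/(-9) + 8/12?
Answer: 172225/81 ≈ 2126.2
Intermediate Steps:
d = 17/9 (d = -11*(-⅑) + 8*(1/12) = 11/9 + ⅔ = 17/9 ≈ 1.8889)
V = 31 (V = 22 + 9 = 31)
H = 136/9 (H = 17 - 1*17/9 = 17 - 17/9 = 136/9 ≈ 15.111)
(H + V)² = (136/9 + 31)² = (415/9)² = 172225/81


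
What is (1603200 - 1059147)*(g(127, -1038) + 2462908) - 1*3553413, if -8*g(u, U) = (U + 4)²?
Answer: 2534478483105/2 ≈ 1.2672e+12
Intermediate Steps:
g(u, U) = -(4 + U)²/8 (g(u, U) = -(U + 4)²/8 = -(4 + U)²/8)
(1603200 - 1059147)*(g(127, -1038) + 2462908) - 1*3553413 = (1603200 - 1059147)*(-(4 - 1038)²/8 + 2462908) - 1*3553413 = 544053*(-⅛*(-1034)² + 2462908) - 3553413 = 544053*(-⅛*1069156 + 2462908) - 3553413 = 544053*(-267289/2 + 2462908) - 3553413 = 544053*(4658527/2) - 3553413 = 2534485589931/2 - 3553413 = 2534478483105/2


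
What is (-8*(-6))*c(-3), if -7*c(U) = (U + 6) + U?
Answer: 0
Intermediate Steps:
c(U) = -6/7 - 2*U/7 (c(U) = -((U + 6) + U)/7 = -((6 + U) + U)/7 = -(6 + 2*U)/7 = -6/7 - 2*U/7)
(-8*(-6))*c(-3) = (-8*(-6))*(-6/7 - 2/7*(-3)) = 48*(-6/7 + 6/7) = 48*0 = 0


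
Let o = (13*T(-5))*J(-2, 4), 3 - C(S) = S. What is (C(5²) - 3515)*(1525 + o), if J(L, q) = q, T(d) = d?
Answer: -4474305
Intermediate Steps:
C(S) = 3 - S
o = -260 (o = (13*(-5))*4 = -65*4 = -260)
(C(5²) - 3515)*(1525 + o) = ((3 - 1*5²) - 3515)*(1525 - 260) = ((3 - 1*25) - 3515)*1265 = ((3 - 25) - 3515)*1265 = (-22 - 3515)*1265 = -3537*1265 = -4474305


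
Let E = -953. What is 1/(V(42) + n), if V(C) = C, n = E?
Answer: -1/911 ≈ -0.0010977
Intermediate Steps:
n = -953
1/(V(42) + n) = 1/(42 - 953) = 1/(-911) = -1/911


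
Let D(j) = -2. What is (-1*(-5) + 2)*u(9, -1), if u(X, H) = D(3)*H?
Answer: 14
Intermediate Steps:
u(X, H) = -2*H
(-1*(-5) + 2)*u(9, -1) = (-1*(-5) + 2)*(-2*(-1)) = (5 + 2)*2 = 7*2 = 14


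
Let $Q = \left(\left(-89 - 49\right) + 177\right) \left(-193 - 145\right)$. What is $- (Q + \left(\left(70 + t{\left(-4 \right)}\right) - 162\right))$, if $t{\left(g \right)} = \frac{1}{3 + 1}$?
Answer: $\frac{53095}{4} \approx 13274.0$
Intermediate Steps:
$t{\left(g \right)} = \frac{1}{4}$
$Q = -13182$ ($Q = \left(\left(-89 - 49\right) + 177\right) \left(-338\right) = \left(-138 + 177\right) \left(-338\right) = 39 \left(-338\right) = -13182$)
$- (Q + \left(\left(70 + t{\left(-4 \right)}\right) - 162\right)) = - (-13182 + \left(\left(70 + \frac{1}{4}\right) - 162\right)) = - (-13182 + \left(\frac{281}{4} - 162\right)) = - (-13182 - \frac{367}{4}) = \left(-1\right) \left(- \frac{53095}{4}\right) = \frac{53095}{4}$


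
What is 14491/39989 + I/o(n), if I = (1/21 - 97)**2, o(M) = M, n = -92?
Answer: -41294578223/405608427 ≈ -101.81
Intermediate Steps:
I = 4145296/441 (I = (1/21 - 97)**2 = (-2036/21)**2 = 4145296/441 ≈ 9399.8)
14491/39989 + I/o(n) = 14491/39989 + (4145296/441)/(-92) = 14491*(1/39989) + (4145296/441)*(-1/92) = 14491/39989 - 1036324/10143 = -41294578223/405608427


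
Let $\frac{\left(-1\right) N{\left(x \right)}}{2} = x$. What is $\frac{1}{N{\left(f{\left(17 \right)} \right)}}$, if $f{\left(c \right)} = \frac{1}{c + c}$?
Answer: $-17$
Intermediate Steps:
$f{\left(c \right)} = \frac{1}{2 c}$
$N{\left(x \right)} = - 2 x$
$\frac{1}{N{\left(f{\left(17 \right)} \right)}} = \frac{1}{\left(-2\right) \frac{1}{2 \cdot 17}} = \frac{1}{\left(-2\right) \frac{1}{2} \cdot \frac{1}{17}} = \frac{1}{\left(-2\right) \frac{1}{34}} = \frac{1}{- \frac{1}{17}} = -17$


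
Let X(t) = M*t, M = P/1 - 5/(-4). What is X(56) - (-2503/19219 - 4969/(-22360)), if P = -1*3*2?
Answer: -114349531571/429736840 ≈ -266.09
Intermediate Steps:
P = -6 (P = -3*2 = -6)
M = -19/4 (M = -6/1 - 5/(-4) = -6*1 - 5*(-¼) = -6 + 5/4 = -19/4 ≈ -4.7500)
X(t) = -19*t/4
X(56) - (-2503/19219 - 4969/(-22360)) = -19/4*56 - (-2503/19219 - 4969/(-22360)) = -266 - (-2503*1/19219 - 4969*(-1/22360)) = -266 - (-2503/19219 + 4969/22360) = -266 - 1*39532131/429736840 = -266 - 39532131/429736840 = -114349531571/429736840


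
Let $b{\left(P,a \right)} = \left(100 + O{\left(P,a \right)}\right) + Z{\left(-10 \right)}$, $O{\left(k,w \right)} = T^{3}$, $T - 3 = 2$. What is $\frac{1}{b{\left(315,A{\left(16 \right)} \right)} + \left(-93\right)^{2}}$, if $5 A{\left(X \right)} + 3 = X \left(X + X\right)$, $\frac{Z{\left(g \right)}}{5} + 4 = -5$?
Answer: $\frac{1}{8829} \approx 0.00011326$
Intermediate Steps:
$T = 5$ ($T = 3 + 2 = 5$)
$O{\left(k,w \right)} = 125$ ($O{\left(k,w \right)} = 5^{3} = 125$)
$Z{\left(g \right)} = -45$ ($Z{\left(g \right)} = -20 + 5 \left(-5\right) = -20 - 25 = -45$)
$A{\left(X \right)} = - \frac{3}{5} + \frac{2 X^{2}}{5}$ ($A{\left(X \right)} = - \frac{3}{5} + \frac{X \left(X + X\right)}{5} = - \frac{3}{5} + \frac{X 2 X}{5} = - \frac{3}{5} + \frac{2 X^{2}}{5}$)
$b{\left(P,a \right)} = 180$ ($b{\left(P,a \right)} = \left(100 + 125\right) - 45 = 225 - 45 = 180$)
$\frac{1}{b{\left(315,A{\left(16 \right)} \right)} + \left(-93\right)^{2}} = \frac{1}{180 + \left(-93\right)^{2}} = \frac{1}{180 + 8649} = \frac{1}{8829}$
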